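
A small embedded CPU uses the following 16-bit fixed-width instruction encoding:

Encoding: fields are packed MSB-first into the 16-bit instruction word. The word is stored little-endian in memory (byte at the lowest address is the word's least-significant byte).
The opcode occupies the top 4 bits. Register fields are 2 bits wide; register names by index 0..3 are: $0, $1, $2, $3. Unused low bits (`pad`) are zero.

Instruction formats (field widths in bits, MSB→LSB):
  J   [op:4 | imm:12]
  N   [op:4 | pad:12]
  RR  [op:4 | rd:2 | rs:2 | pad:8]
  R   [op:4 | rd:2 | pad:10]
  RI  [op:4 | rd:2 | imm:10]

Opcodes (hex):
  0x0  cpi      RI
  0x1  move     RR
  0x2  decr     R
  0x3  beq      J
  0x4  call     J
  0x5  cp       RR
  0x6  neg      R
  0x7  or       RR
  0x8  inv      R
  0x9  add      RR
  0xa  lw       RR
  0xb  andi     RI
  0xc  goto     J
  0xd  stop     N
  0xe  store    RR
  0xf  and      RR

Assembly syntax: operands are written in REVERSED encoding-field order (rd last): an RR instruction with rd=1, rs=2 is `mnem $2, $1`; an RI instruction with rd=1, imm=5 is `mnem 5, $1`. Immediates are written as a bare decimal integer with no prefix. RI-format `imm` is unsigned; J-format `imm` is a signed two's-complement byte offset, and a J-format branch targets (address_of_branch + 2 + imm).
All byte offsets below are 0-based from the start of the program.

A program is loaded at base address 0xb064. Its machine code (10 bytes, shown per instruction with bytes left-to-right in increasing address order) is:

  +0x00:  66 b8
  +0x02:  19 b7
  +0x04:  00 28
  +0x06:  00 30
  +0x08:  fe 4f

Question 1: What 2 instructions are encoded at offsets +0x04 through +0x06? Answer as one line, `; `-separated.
[04] 00 28 → 0x2800
  op=0x2800>>12=0x2 ⇒ decr (R)
  rd@[11:10]=0x2 ⇒ $2
[06] 00 30 → 0x3000
  op=0x3000>>12=0x3 ⇒ beq (J)
  imm@[11:0]=0x0 ⇒ 0

decr $2; beq 0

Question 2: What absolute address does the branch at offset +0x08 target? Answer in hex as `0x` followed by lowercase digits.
+0x08: fe 4f ⇒ word 0x4ffe (little)
  op=0x4ffe>>12=0x4 ⇒ call (J)
  imm@[11:0]=0xffe (s12→-2) ⇒ -2
  target = base 0xb064 + off 0x08 + 2 + imm -2 = 0xb06c

0xb06c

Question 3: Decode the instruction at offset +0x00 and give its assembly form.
@+00  little-endian(66 b8) = 0xb866
  top 4b → 0xb → andi [RI]
  rd: (w>>10)&0x3=0x2 → $2
  imm: (w>>0)&0x3ff=0x66 → 102

andi 102, $2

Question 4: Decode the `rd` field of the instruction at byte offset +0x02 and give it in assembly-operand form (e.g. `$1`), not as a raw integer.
+0x02: 19 b7 ⇒ word 0xb719 (little)
  top 4b → 0xb → andi [RI]
  rd: (w>>10)&0x3=0x1 → $1
  imm: (w>>0)&0x3ff=0x319 → 793

$1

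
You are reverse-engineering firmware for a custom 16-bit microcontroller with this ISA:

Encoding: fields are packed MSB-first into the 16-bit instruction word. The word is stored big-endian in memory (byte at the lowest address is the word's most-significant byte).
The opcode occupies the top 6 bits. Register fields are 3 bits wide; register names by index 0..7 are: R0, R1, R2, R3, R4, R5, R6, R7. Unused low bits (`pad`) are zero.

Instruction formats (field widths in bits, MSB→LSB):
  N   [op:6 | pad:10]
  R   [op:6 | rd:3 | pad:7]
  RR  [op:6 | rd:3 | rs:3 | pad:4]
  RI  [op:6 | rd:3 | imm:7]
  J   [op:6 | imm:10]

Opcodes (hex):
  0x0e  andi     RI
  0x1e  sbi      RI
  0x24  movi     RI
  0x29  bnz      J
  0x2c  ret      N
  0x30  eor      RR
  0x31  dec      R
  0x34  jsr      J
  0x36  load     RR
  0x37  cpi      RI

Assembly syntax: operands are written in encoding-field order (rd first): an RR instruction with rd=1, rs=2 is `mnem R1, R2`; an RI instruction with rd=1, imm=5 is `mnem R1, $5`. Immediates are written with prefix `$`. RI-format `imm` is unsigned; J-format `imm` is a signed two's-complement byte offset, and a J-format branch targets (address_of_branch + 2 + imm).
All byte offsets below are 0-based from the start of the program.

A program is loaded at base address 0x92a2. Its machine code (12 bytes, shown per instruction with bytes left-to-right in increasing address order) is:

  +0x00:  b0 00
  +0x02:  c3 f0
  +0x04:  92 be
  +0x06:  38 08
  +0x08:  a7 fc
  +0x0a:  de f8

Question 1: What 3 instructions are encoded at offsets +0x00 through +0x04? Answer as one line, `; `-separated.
ret; eor R7, R7; movi R5, $62

off 0x00: read b0 00 as big → 0xb000
  opcode bits[15:10]=0x2c: ret/N
off 0x02: read c3 f0 as big → 0xc3f0
  opcode bits[15:10]=0x30: eor/RR
  rd@[9:7]=0x7 ⇒ R7
  rs@[6:4]=0x7 ⇒ R7
off 0x04: read 92 be as big → 0x92be
  opcode bits[15:10]=0x24: movi/RI
  rd@[9:7]=0x5 ⇒ R5
  imm@[6:0]=0x3e ⇒ $62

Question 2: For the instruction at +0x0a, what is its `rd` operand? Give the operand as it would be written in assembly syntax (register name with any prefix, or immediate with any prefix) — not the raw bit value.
R5

[0a] de f8 → 0xdef8
  opcode bits[15:10]=0x37: cpi/RI
  [9:7] rd=5 = R5
  [6:0] imm=120 = $120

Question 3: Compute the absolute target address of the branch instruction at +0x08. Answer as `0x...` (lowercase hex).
0x92a8

+0x08: a7 fc ⇒ word 0xa7fc (big)
  top 6b → 0x29 → bnz [J]
  [9:0] imm=1020 (s10→-4) = $-4
  target = base 0x92a2 + off 0x08 + 2 + imm -4 = 0x92a8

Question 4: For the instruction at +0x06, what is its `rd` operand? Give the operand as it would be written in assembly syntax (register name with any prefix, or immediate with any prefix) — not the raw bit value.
R0

@+06  big-endian(38 08) = 0x3808
  top 6b → 0xe → andi [RI]
  rd@[9:7]=0x0 ⇒ R0
  imm@[6:0]=0x8 ⇒ $8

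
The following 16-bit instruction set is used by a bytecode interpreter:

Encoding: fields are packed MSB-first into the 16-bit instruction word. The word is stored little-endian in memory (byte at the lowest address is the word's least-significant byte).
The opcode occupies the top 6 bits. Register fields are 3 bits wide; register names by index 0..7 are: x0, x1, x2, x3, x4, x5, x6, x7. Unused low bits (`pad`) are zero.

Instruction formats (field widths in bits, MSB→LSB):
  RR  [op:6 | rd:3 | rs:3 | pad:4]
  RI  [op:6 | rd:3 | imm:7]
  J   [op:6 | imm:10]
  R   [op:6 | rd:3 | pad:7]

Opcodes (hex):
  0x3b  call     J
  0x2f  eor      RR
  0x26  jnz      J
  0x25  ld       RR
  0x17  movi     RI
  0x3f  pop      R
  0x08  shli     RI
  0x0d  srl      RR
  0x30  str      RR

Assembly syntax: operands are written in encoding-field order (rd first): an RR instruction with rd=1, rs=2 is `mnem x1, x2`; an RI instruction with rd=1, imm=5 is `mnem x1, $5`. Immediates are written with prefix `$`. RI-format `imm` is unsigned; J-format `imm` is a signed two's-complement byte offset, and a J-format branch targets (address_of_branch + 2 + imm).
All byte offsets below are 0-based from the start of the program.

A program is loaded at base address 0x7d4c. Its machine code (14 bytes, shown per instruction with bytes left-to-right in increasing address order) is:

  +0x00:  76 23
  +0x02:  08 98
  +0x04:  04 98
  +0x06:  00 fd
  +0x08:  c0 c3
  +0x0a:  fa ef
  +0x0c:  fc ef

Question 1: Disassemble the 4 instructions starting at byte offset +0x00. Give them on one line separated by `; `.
shli x6, $118; jnz $8; jnz $4; pop x2

off 0x00: read 76 23 as little → 0x2376
  op=0x2376>>10=0x8 ⇒ shli (RI)
  [9:7] rd=6 = x6
  [6:0] imm=118 = $118
off 0x02: read 08 98 as little → 0x9808
  op=0x9808>>10=0x26 ⇒ jnz (J)
  [9:0] imm=8 = $8
off 0x04: read 04 98 as little → 0x9804
  op=0x9804>>10=0x26 ⇒ jnz (J)
  [9:0] imm=4 = $4
off 0x06: read 00 fd as little → 0xfd00
  op=0xfd00>>10=0x3f ⇒ pop (R)
  [9:7] rd=2 = x2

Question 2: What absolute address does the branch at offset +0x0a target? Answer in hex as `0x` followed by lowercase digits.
0x7d52

+0x0a: fa ef ⇒ word 0xeffa (little)
  op=0xeffa>>10=0x3b ⇒ call (J)
  [9:0] imm=1018 (s10→-6) = $-6
  target = base 0x7d4c + off 0x0a + 2 + imm -6 = 0x7d52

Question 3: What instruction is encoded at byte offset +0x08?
str x7, x4

[08] c0 c3 → 0xc3c0
  opcode bits[15:10]=0x30: str/RR
  rd: (w>>7)&0x7=0x7 → x7
  rs: (w>>4)&0x7=0x4 → x4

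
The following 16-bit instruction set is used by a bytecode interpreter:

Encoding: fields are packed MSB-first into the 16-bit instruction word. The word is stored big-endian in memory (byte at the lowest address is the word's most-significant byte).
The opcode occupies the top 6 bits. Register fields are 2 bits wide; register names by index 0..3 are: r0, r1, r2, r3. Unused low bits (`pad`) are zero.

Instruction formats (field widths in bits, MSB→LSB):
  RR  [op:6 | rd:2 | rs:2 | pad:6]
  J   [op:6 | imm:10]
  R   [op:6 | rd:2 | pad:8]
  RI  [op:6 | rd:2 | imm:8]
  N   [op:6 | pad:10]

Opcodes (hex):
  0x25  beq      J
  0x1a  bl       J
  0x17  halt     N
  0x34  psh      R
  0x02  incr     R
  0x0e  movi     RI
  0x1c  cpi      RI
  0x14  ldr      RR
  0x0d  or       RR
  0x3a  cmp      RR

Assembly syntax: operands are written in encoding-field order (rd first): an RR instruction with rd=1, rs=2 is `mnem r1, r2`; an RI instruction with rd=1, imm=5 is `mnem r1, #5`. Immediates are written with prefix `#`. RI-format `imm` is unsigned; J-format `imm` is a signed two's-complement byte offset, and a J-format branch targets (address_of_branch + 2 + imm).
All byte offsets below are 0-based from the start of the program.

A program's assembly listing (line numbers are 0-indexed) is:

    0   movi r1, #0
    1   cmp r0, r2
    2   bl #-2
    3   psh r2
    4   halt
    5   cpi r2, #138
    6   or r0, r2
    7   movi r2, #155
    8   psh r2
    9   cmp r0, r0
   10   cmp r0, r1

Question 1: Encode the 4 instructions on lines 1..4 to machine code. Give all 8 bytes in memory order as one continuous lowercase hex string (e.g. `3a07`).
L1: cmp op=0x3a:6|rd=0:2|rs=2:2|pad=0:6 ⇒ 0xe880 ⇒ big e8 80
L2: bl op=0x1a:6|imm=-2:10 ⇒ 0x6bfe ⇒ big 6b fe
L3: psh op=0x34:6|rd=2:2|pad=0:8 ⇒ 0xd200 ⇒ big d2 00
L4: halt op=0x17:6|pad=0:10 ⇒ 0x5c00 ⇒ big 5c 00

e8806bfed2005c00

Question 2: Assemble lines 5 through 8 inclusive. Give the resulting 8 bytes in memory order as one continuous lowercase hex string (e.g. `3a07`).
728a34803a9bd200

line 5 (cpi): pack op=0x1c:6|rd=2:2|imm=138:8 = 0x728a; big→ 72 8a
line 6 (or): pack op=0xd:6|rd=0:2|rs=2:2|pad=0:6 = 0x3480; big→ 34 80
line 7 (movi): pack op=0xe:6|rd=2:2|imm=155:8 = 0x3a9b; big→ 3a 9b
line 8 (psh): pack op=0x34:6|rd=2:2|pad=0:8 = 0xd200; big→ d2 00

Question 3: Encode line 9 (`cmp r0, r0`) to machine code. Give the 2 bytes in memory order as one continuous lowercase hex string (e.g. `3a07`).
9. cmp fields op=0x3a:6|rd=0:2|rs=0:2|pad=0:6 → word e800h → e8 00

e800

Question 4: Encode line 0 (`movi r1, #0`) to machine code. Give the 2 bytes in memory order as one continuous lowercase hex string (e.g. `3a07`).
3900

L0: movi op=0xe:6|rd=1:2|imm=0:8 ⇒ 0x3900 ⇒ big 39 00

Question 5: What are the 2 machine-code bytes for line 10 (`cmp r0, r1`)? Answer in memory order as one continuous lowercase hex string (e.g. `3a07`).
line 10 (cmp): pack op=0x3a:6|rd=0:2|rs=1:2|pad=0:6 = 0xe840; big→ e8 40

e840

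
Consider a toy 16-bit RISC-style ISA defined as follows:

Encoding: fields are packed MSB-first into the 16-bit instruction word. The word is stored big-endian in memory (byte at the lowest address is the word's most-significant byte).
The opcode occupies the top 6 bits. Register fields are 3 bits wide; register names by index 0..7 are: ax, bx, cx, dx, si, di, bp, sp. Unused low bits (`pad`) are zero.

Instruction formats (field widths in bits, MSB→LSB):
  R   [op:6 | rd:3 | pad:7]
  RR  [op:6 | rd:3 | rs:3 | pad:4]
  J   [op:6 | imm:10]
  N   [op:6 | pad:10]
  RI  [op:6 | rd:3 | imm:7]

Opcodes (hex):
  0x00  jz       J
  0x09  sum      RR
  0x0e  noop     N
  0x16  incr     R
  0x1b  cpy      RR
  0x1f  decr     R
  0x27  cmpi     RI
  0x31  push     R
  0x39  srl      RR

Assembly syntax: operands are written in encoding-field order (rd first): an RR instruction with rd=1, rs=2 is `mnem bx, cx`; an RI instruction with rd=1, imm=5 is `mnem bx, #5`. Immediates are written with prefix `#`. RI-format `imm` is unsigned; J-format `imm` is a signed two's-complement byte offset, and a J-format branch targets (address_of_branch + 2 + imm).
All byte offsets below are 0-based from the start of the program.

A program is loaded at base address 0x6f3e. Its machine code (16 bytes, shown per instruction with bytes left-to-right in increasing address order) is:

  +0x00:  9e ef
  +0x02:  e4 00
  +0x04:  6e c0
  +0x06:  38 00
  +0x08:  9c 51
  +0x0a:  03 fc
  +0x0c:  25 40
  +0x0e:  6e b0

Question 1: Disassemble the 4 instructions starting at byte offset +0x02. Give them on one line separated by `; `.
srl ax, ax; cpy di, si; noop; cmpi ax, #81

+0x02: e4 00 ⇒ word 0xe400 (big)
  op=0xe400>>10=0x39 ⇒ srl (RR)
  rd@[9:7]=0x0 ⇒ ax
  rs@[6:4]=0x0 ⇒ ax
+0x04: 6e c0 ⇒ word 0x6ec0 (big)
  op=0x6ec0>>10=0x1b ⇒ cpy (RR)
  rd@[9:7]=0x5 ⇒ di
  rs@[6:4]=0x4 ⇒ si
+0x06: 38 00 ⇒ word 0x3800 (big)
  op=0x3800>>10=0xe ⇒ noop (N)
+0x08: 9c 51 ⇒ word 0x9c51 (big)
  op=0x9c51>>10=0x27 ⇒ cmpi (RI)
  rd@[9:7]=0x0 ⇒ ax
  imm@[6:0]=0x51 ⇒ #81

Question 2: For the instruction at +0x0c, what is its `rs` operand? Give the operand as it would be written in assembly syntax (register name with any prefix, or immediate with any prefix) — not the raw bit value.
off 0x0c: read 25 40 as big → 0x2540
  top 6b → 0x9 → sum [RR]
  [9:7] rd=2 = cx
  [6:4] rs=4 = si

si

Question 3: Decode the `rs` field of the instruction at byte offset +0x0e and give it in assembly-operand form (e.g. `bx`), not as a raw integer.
dx

[0e] 6e b0 → 0x6eb0
  opcode bits[15:10]=0x1b: cpy/RR
  [9:7] rd=5 = di
  [6:4] rs=3 = dx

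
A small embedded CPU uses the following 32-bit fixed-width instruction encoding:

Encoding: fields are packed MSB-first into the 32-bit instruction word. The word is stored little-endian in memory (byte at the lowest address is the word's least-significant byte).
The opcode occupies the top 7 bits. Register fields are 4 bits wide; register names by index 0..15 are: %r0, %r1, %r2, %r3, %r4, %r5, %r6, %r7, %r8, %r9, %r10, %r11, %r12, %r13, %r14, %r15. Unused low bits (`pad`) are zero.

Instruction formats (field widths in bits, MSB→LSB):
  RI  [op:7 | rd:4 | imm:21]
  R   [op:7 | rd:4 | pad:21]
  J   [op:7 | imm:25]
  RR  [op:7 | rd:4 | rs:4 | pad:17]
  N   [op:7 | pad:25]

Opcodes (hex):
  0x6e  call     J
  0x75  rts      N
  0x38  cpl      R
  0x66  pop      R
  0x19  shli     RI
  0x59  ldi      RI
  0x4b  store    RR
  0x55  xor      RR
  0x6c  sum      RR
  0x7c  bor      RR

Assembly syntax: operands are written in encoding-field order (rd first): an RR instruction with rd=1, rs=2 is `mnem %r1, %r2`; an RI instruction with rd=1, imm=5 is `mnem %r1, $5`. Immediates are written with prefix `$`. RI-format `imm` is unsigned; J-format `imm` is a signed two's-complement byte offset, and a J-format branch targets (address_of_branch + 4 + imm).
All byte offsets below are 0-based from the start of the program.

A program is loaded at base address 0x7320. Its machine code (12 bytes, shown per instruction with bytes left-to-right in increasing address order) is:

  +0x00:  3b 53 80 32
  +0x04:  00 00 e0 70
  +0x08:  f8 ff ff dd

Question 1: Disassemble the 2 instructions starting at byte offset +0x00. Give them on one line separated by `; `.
shli %r4, $21307; cpl %r7

[00] 3b 53 80 32 → 0x3280533b
  top 7b → 0x19 → shli [RI]
  [24:21] rd=4 = %r4
  [20:0] imm=21307 = $21307
[04] 00 00 e0 70 → 0x70e00000
  top 7b → 0x38 → cpl [R]
  [24:21] rd=7 = %r7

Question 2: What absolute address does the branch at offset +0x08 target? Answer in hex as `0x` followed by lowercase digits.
0x7324

+0x08: f8 ff ff dd ⇒ word 0xddfffff8 (little)
  op=0xddfffff8>>25=0x6e ⇒ call (J)
  imm: (w>>0)&0x1ffffff=0x1fffff8 (s25→-8) → $-8
  target = base 0x7320 + off 0x08 + 4 + imm -8 = 0x7324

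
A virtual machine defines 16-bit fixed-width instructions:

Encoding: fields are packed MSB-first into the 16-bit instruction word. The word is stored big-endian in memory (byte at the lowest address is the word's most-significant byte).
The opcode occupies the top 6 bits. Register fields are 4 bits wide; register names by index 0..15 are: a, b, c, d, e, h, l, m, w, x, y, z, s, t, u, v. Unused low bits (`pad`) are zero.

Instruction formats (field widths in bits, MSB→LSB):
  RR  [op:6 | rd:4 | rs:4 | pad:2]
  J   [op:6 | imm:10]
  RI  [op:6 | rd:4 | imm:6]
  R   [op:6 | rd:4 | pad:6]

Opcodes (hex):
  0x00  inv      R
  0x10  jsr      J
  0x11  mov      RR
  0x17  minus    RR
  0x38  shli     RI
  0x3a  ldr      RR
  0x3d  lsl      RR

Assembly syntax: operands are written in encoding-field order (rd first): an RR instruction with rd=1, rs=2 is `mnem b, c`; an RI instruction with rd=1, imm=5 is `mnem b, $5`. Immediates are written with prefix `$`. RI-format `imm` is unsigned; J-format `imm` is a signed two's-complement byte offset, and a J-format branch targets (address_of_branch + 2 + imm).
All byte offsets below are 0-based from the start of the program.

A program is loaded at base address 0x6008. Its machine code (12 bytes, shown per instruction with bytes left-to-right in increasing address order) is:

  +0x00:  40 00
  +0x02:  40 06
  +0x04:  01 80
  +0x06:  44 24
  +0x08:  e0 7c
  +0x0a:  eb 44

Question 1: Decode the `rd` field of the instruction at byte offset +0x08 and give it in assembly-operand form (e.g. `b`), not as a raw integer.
off 0x08: read e0 7c as big → 0xe07c
  op=0xe07c>>10=0x38 ⇒ shli (RI)
  [9:6] rd=1 = b
  [5:0] imm=60 = $60

b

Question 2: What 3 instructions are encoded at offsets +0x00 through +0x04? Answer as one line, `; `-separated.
jsr $0; jsr $6; inv l

off 0x00: read 40 00 as big → 0x4000
  opcode bits[15:10]=0x10: jsr/J
  [9:0] imm=0 = $0
off 0x02: read 40 06 as big → 0x4006
  opcode bits[15:10]=0x10: jsr/J
  [9:0] imm=6 = $6
off 0x04: read 01 80 as big → 0x0180
  opcode bits[15:10]=0x0: inv/R
  [9:6] rd=6 = l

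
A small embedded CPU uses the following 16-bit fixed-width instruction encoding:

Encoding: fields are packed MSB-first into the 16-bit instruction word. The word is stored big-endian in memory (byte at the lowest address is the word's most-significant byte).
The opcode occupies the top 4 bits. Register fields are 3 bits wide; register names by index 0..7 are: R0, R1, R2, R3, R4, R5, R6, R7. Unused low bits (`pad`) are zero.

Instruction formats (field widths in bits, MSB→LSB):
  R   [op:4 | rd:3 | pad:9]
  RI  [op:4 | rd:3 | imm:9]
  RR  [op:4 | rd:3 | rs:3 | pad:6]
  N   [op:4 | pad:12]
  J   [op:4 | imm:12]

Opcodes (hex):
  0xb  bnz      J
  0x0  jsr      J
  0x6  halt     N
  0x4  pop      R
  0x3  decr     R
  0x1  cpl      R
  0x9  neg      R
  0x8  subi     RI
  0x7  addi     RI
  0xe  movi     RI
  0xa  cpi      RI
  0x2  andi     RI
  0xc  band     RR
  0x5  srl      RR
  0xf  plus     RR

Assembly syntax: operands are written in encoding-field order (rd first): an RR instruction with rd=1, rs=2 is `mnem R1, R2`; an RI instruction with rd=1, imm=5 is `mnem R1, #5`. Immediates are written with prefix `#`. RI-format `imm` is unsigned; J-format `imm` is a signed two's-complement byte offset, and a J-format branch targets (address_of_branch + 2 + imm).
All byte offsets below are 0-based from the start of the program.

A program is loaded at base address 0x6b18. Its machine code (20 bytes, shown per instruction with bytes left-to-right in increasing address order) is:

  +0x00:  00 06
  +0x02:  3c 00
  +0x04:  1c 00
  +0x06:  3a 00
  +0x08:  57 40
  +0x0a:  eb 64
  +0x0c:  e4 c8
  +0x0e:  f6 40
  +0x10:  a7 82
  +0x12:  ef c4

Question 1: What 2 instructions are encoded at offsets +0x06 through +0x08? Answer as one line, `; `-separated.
off 0x06: read 3a 00 as big → 0x3a00
  opcode bits[15:12]=0x3: decr/R
  rd: (w>>9)&0x7=0x5 → R5
off 0x08: read 57 40 as big → 0x5740
  opcode bits[15:12]=0x5: srl/RR
  rd: (w>>9)&0x7=0x3 → R3
  rs: (w>>6)&0x7=0x5 → R5

decr R5; srl R3, R5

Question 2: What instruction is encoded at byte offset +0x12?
movi R7, #452

[12] ef c4 → 0xefc4
  op=0xefc4>>12=0xe ⇒ movi (RI)
  [11:9] rd=7 = R7
  [8:0] imm=452 = #452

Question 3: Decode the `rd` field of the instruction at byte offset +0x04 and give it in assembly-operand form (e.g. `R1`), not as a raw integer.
R6

off 0x04: read 1c 00 as big → 0x1c00
  op=0x1c00>>12=0x1 ⇒ cpl (R)
  rd@[11:9]=0x6 ⇒ R6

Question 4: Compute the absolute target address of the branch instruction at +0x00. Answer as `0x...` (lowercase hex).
off 0x00: read 00 06 as big → 0x0006
  op=0x0006>>12=0x0 ⇒ jsr (J)
  imm: (w>>0)&0xfff=0x6 → #6
  target = base 0x6b18 + off 0x00 + 2 + imm 6 = 0x6b20

0x6b20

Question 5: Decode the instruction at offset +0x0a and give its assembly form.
movi R5, #356

off 0x0a: read eb 64 as big → 0xeb64
  opcode bits[15:12]=0xe: movi/RI
  [11:9] rd=5 = R5
  [8:0] imm=356 = #356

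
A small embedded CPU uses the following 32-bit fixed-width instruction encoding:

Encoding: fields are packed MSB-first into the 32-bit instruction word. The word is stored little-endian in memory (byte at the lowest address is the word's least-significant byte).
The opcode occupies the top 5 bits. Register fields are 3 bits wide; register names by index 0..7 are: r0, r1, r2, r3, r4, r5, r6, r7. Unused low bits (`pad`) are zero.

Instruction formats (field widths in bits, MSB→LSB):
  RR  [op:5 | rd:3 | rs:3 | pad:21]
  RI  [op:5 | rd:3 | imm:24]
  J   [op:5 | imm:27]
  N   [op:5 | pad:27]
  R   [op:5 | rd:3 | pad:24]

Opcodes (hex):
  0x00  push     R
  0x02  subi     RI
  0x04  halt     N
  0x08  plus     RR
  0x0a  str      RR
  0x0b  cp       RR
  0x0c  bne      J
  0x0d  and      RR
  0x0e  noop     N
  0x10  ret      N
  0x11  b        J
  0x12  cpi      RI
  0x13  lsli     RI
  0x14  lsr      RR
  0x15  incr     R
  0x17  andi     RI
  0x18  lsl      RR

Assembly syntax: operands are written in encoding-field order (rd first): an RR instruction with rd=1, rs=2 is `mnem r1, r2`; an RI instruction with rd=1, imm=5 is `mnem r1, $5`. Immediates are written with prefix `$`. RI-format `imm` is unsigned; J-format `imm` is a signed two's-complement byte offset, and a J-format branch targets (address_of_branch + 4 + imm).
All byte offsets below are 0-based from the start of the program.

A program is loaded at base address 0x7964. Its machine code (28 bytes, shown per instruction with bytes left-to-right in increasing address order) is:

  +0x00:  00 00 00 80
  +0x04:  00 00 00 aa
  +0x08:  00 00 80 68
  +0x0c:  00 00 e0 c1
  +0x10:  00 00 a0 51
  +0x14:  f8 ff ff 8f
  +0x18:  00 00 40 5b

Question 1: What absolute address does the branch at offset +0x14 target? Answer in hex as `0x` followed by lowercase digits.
@+14  little-endian(f8 ff ff 8f) = 0x8ffffff8
  opcode bits[31:27]=0x11: b/J
  imm: (w>>0)&0x7ffffff=0x7fffff8 (s27→-8) → $-8
  target = base 0x7964 + off 0x14 + 4 + imm -8 = 0x7974

0x7974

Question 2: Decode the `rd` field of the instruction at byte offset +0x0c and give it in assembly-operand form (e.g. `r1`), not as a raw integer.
r1

[0c] 00 00 e0 c1 → 0xc1e00000
  top 5b → 0x18 → lsl [RR]
  [26:24] rd=1 = r1
  [23:21] rs=7 = r7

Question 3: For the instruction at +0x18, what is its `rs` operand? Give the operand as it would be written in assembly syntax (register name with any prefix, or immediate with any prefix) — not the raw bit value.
r2

@+18  little-endian(00 00 40 5b) = 0x5b400000
  top 5b → 0xb → cp [RR]
  rd@[26:24]=0x3 ⇒ r3
  rs@[23:21]=0x2 ⇒ r2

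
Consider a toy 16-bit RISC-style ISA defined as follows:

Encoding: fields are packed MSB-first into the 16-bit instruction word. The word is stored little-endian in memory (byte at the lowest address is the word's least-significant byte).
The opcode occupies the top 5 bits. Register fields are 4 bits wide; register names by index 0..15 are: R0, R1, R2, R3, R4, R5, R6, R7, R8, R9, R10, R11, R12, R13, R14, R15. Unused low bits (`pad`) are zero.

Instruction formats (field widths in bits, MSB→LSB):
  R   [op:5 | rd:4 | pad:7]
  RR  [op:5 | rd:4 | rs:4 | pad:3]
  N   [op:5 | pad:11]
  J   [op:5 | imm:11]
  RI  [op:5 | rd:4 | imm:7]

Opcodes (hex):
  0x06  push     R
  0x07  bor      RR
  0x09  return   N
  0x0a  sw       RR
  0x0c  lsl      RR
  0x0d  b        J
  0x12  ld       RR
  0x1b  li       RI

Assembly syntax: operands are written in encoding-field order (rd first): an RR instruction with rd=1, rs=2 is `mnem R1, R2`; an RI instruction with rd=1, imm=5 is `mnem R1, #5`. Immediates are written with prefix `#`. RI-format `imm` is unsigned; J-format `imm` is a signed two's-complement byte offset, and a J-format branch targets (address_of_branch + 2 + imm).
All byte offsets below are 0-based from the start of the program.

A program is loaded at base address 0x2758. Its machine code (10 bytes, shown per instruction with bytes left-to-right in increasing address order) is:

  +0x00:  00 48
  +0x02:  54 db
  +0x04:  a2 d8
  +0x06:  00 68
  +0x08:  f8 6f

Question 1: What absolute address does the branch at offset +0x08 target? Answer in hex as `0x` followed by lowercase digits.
[08] f8 6f → 0x6ff8
  op=0x6ff8>>11=0xd ⇒ b (J)
  [10:0] imm=2040 (s11→-8) = #-8
  target = base 0x2758 + off 0x08 + 2 + imm -8 = 0x275a

0x275a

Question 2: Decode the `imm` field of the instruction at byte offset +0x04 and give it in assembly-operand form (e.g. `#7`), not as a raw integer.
#34

off 0x04: read a2 d8 as little → 0xd8a2
  top 5b → 0x1b → li [RI]
  rd@[10:7]=0x1 ⇒ R1
  imm@[6:0]=0x22 ⇒ #34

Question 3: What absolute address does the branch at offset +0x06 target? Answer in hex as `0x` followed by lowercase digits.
0x2760

off 0x06: read 00 68 as little → 0x6800
  op=0x6800>>11=0xd ⇒ b (J)
  [10:0] imm=0 = #0
  target = base 0x2758 + off 0x06 + 2 + imm 0 = 0x2760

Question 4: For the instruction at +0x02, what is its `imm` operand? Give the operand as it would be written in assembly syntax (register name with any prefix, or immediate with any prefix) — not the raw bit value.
#84

[02] 54 db → 0xdb54
  op=0xdb54>>11=0x1b ⇒ li (RI)
  rd@[10:7]=0x6 ⇒ R6
  imm@[6:0]=0x54 ⇒ #84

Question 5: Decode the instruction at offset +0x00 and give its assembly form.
return

@+00  little-endian(00 48) = 0x4800
  opcode bits[15:11]=0x9: return/N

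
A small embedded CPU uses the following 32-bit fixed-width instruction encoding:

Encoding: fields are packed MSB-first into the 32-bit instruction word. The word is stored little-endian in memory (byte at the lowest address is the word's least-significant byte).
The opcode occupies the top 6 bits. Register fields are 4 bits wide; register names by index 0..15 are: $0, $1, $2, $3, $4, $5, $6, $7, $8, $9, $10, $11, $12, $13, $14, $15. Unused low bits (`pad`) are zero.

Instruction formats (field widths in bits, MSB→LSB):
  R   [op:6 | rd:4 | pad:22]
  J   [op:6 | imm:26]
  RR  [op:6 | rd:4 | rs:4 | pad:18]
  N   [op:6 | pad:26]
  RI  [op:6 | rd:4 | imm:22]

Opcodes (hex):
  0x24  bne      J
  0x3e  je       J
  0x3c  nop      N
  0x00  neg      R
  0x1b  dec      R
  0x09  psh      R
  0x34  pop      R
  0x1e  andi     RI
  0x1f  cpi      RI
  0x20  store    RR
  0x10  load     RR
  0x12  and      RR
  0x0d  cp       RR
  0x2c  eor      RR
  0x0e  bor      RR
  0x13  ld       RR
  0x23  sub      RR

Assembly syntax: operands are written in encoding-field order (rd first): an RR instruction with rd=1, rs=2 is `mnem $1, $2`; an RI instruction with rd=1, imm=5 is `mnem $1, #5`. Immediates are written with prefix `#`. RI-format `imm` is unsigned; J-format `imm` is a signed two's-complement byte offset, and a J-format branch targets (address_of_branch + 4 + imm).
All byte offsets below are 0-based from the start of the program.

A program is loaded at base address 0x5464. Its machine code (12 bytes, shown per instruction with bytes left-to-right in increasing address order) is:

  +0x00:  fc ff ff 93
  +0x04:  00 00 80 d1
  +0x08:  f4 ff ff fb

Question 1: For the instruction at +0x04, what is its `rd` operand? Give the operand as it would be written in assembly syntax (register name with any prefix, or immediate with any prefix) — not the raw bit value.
+0x04: 00 00 80 d1 ⇒ word 0xd1800000 (little)
  top 6b → 0x34 → pop [R]
  rd: (w>>22)&0xf=0x6 → $6

$6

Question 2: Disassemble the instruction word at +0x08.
je #-12

off 0x08: read f4 ff ff fb as little → 0xfbfffff4
  top 6b → 0x3e → je [J]
  [25:0] imm=67108852 (s26→-12) = #-12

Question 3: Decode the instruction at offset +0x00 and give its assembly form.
bne #-4

@+00  little-endian(fc ff ff 93) = 0x93fffffc
  opcode bits[31:26]=0x24: bne/J
  [25:0] imm=67108860 (s26→-4) = #-4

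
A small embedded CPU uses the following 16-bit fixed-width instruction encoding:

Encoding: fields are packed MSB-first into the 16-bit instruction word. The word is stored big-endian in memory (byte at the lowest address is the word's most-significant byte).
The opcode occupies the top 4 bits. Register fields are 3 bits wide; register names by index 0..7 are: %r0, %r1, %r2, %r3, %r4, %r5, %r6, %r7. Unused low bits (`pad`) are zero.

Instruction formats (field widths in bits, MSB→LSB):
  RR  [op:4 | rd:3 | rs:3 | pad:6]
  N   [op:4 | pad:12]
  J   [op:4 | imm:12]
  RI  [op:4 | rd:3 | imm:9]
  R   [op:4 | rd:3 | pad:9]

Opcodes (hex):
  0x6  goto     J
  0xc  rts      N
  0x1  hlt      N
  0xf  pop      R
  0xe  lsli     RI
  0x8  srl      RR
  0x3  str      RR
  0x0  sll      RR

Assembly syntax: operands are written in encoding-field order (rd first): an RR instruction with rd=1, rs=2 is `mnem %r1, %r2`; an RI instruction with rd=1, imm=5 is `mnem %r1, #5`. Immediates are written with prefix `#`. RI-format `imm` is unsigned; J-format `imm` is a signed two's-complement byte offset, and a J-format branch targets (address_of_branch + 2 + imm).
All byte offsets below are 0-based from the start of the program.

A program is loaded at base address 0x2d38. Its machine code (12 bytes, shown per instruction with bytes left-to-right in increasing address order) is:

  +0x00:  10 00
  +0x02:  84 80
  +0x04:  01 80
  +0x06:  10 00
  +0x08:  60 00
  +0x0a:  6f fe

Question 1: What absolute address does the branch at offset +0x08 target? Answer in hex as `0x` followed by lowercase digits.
off 0x08: read 60 00 as big → 0x6000
  opcode bits[15:12]=0x6: goto/J
  imm: (w>>0)&0xfff=0x0 → #0
  target = base 0x2d38 + off 0x08 + 2 + imm 0 = 0x2d42

0x2d42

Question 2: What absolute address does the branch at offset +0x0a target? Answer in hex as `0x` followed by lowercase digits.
[0a] 6f fe → 0x6ffe
  op=0x6ffe>>12=0x6 ⇒ goto (J)
  imm@[11:0]=0xffe (s12→-2) ⇒ #-2
  target = base 0x2d38 + off 0x0a + 2 + imm -2 = 0x2d42

0x2d42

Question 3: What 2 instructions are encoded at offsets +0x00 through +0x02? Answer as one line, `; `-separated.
+0x00: 10 00 ⇒ word 0x1000 (big)
  top 4b → 0x1 → hlt [N]
+0x02: 84 80 ⇒ word 0x8480 (big)
  top 4b → 0x8 → srl [RR]
  rd@[11:9]=0x2 ⇒ %r2
  rs@[8:6]=0x2 ⇒ %r2

hlt; srl %r2, %r2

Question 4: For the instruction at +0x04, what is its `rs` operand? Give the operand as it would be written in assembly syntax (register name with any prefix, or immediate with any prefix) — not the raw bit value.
%r6

@+04  big-endian(01 80) = 0x0180
  top 4b → 0x0 → sll [RR]
  rd@[11:9]=0x0 ⇒ %r0
  rs@[8:6]=0x6 ⇒ %r6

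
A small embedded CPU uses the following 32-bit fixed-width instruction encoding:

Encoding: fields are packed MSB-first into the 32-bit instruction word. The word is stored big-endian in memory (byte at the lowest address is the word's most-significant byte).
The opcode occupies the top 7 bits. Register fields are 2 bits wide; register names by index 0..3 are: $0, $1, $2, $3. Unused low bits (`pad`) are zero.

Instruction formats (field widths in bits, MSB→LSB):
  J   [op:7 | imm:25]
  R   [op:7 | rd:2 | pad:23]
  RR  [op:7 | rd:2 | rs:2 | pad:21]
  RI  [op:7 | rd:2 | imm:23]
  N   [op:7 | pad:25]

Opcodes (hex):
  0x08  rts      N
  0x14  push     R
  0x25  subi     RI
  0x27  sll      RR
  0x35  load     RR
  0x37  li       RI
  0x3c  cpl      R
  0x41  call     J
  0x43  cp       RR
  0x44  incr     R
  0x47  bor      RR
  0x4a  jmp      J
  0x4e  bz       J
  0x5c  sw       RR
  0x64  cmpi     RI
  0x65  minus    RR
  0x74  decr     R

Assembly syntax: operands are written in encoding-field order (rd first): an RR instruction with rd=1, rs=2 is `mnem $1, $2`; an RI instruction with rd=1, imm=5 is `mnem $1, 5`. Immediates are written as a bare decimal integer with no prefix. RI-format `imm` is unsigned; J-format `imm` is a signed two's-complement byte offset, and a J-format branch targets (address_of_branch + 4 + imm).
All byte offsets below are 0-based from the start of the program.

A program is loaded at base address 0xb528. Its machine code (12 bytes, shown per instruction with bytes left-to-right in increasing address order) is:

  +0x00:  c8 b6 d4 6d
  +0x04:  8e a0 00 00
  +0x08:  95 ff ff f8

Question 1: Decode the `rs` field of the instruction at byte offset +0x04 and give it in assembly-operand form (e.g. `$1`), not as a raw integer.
$1

@+04  big-endian(8e a0 00 00) = 0x8ea00000
  opcode bits[31:25]=0x47: bor/RR
  [24:23] rd=1 = $1
  [22:21] rs=1 = $1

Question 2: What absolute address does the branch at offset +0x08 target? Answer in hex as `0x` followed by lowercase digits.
0xb52c

[08] 95 ff ff f8 → 0x95fffff8
  top 7b → 0x4a → jmp [J]
  [24:0] imm=33554424 (s25→-8) = -8
  target = base 0xb528 + off 0x08 + 4 + imm -8 = 0xb52c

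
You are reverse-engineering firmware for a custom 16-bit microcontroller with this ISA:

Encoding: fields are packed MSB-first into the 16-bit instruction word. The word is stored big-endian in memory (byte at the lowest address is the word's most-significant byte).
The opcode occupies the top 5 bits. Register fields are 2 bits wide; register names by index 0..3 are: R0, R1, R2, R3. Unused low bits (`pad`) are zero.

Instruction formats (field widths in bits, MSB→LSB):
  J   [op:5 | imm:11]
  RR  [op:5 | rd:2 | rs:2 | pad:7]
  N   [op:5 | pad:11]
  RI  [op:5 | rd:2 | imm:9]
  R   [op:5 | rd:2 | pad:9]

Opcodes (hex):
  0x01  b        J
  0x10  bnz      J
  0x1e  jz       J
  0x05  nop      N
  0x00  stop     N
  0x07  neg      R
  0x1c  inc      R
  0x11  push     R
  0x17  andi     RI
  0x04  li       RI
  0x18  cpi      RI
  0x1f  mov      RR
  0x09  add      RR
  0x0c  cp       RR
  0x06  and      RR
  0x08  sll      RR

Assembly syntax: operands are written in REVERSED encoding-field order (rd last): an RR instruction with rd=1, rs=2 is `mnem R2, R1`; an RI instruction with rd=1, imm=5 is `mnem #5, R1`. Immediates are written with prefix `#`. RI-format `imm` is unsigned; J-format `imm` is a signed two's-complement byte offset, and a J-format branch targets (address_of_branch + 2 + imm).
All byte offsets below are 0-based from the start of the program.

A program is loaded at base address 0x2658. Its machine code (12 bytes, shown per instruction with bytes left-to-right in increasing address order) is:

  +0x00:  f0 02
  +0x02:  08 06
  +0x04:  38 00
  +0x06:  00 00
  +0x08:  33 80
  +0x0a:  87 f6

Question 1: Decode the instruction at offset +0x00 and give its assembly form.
jz #2

off 0x00: read f0 02 as big → 0xf002
  op=0xf002>>11=0x1e ⇒ jz (J)
  imm@[10:0]=0x2 ⇒ #2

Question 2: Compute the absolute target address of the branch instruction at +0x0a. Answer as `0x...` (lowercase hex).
@+0a  big-endian(87 f6) = 0x87f6
  op=0x87f6>>11=0x10 ⇒ bnz (J)
  imm@[10:0]=0x7f6 (s11→-10) ⇒ #-10
  target = base 0x2658 + off 0x0a + 2 + imm -10 = 0x265a

0x265a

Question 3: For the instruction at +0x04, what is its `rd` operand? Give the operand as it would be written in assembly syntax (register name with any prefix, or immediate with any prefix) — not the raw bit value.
R0

+0x04: 38 00 ⇒ word 0x3800 (big)
  top 5b → 0x7 → neg [R]
  [10:9] rd=0 = R0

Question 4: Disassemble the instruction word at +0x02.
off 0x02: read 08 06 as big → 0x0806
  op=0x0806>>11=0x1 ⇒ b (J)
  imm: (w>>0)&0x7ff=0x6 → #6

b #6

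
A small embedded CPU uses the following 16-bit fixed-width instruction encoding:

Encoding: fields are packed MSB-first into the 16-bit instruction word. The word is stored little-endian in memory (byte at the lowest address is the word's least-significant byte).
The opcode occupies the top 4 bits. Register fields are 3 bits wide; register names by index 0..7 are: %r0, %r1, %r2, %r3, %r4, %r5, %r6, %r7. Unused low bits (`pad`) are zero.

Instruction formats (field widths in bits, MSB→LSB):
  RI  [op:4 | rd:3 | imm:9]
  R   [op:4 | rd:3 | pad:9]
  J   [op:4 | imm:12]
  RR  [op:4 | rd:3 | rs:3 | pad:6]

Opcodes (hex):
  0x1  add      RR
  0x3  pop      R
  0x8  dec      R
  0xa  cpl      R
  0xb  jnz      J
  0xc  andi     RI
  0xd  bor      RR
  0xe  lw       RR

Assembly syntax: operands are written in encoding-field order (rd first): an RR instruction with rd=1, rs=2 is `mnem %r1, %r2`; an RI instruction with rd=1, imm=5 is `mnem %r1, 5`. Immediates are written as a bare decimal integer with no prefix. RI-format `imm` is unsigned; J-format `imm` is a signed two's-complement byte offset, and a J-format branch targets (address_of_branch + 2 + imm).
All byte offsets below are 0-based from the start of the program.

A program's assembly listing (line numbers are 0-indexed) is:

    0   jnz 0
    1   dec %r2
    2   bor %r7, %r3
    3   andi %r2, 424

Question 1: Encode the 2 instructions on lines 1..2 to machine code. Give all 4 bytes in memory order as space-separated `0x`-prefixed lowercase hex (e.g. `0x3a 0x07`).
1. dec fields op=0x8:4|rd=2:3|pad=0:9 → word 8400h → 00 84
2. bor fields op=0xd:4|rd=7:3|rs=3:3|pad=0:6 → word dec0h → c0 de

0x00 0x84 0xc0 0xde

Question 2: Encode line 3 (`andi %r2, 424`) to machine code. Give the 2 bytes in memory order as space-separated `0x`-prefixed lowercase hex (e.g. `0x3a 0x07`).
0xa8 0xc5

3. andi fields op=0xc:4|rd=2:3|imm=424:9 → word c5a8h → a8 c5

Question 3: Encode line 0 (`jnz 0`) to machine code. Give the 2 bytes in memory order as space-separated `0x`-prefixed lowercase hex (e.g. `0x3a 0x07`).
line 0 (jnz): pack op=0xb:4|imm=0:12 = 0xb000; little→ 00 b0

0x00 0xb0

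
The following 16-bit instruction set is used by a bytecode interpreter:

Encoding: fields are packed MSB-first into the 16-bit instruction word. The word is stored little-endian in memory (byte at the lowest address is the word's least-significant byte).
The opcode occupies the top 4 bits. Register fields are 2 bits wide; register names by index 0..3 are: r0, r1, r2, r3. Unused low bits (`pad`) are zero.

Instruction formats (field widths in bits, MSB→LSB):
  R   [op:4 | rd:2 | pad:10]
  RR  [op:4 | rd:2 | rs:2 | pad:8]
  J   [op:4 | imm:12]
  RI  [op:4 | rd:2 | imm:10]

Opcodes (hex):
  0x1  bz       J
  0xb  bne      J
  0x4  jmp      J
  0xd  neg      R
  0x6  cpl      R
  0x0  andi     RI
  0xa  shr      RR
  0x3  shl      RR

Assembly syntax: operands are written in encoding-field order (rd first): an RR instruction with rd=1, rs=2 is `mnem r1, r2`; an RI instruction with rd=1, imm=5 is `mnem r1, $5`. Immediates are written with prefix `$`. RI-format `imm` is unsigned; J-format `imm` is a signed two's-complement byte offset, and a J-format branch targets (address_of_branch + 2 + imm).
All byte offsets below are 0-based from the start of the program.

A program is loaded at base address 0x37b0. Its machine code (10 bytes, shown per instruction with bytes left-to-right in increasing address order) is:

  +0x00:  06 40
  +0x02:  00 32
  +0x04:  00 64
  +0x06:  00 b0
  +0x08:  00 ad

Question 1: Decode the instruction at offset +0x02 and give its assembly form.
shl r0, r2

off 0x02: read 00 32 as little → 0x3200
  opcode bits[15:12]=0x3: shl/RR
  [11:10] rd=0 = r0
  [9:8] rs=2 = r2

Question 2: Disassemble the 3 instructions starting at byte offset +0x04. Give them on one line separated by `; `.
+0x04: 00 64 ⇒ word 0x6400 (little)
  opcode bits[15:12]=0x6: cpl/R
  rd: (w>>10)&0x3=0x1 → r1
+0x06: 00 b0 ⇒ word 0xb000 (little)
  opcode bits[15:12]=0xb: bne/J
  imm: (w>>0)&0xfff=0x0 → $0
+0x08: 00 ad ⇒ word 0xad00 (little)
  opcode bits[15:12]=0xa: shr/RR
  rd: (w>>10)&0x3=0x3 → r3
  rs: (w>>8)&0x3=0x1 → r1

cpl r1; bne $0; shr r3, r1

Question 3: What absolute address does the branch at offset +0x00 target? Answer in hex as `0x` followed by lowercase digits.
+0x00: 06 40 ⇒ word 0x4006 (little)
  op=0x4006>>12=0x4 ⇒ jmp (J)
  imm@[11:0]=0x6 ⇒ $6
  target = base 0x37b0 + off 0x00 + 2 + imm 6 = 0x37b8

0x37b8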